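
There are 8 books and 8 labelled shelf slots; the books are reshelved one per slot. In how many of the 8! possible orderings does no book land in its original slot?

14833

Use !n = n·!(n-1) + (-1)^n.
!8 = 8·1854 + 1 = 14833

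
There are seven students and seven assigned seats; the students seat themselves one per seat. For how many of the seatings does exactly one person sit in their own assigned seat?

1855

Pick the single fixed position: C(7,1) = 7 ways.
The other 6 form a derangement: !6 = 265.
Total: 7 × 265 = 1855.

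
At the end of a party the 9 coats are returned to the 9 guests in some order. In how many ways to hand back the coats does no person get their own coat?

133496

Use !n = n·!(n-1) + (-1)^n.
!9 = 9·14833 - 1 = 133496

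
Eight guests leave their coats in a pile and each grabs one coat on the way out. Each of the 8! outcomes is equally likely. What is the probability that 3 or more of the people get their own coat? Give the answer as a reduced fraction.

647/8064

Favorable outcomes: Σ_{i≥3} C(8,i)·!(8-i) = 56·44 + 70·9 + 56·2 + 28·1 + 8·0 + 1·1 = 3235.
Total outcomes: 8! = 40320.
Probability = 3235/40320 = 647/8064.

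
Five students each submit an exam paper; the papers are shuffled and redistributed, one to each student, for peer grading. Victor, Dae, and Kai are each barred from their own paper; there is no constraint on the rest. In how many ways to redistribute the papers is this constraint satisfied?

64

Inclusion-exclusion on the 3 forbidden self-matches:
Σ_{j=0}^{3} (-1)^j C(3,j)(5-j)!
= C(3,0)·5! - C(3,1)·4! + C(3,2)·3! - C(3,3)·2!
= 120 - 72 + 18 - 2
= 64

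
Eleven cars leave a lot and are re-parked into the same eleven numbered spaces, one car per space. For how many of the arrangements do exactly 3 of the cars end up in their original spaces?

Pick the 3 fixed positions: C(11,3) = 165 ways.
The remaining 8 must be deranged: !8 = 14833.
Total: 165 × 14833 = 2447445.

2447445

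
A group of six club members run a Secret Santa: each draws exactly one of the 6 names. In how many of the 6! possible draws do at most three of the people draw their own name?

Sum C(6,i)·!(6-i) for i = 0..3:
  i=0: C(6,0)·!6 = 1·265 = 265
  i=1: C(6,1)·!5 = 6·44 = 264
  i=2: C(6,2)·!4 = 15·9 = 135
  i=3: C(6,3)·!3 = 20·2 = 40
Total = 704.

704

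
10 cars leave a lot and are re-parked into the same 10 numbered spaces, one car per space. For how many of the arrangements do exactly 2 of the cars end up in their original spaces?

Choose which 2 of the 10 are fixed: C(10,2) = 45.
The other 8 form a derangement: !8 = 14833.
Total: 45 × 14833 = 667485.

667485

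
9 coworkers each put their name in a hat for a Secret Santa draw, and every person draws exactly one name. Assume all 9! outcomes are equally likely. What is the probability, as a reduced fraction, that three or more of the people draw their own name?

29143/362880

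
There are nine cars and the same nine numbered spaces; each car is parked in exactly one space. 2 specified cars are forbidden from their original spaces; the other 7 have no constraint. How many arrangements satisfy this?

Let A_j be the event that the j-th constrained one is fixed. By inclusion-exclusion over the 2 events:
Σ_{j=0}^{2} (-1)^j C(2,j)(9-j)!
= C(2,0)·9! - C(2,1)·8! + C(2,2)·7!
= 362880 - 80640 + 5040
= 287280

287280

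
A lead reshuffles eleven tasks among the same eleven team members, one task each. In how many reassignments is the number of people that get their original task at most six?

39913444

# with exactly i fixed is C(11,i)·!(11-i); sum over i=0..6:
  i=0: C(11,0)·!11 = 1·14684570 = 14684570
  i=1: C(11,1)·!10 = 11·1334961 = 14684571
  i=2: C(11,2)·!9 = 55·133496 = 7342280
  i=3: C(11,3)·!8 = 165·14833 = 2447445
  i=4: C(11,4)·!7 = 330·1854 = 611820
  i=5: C(11,5)·!6 = 462·265 = 122430
  i=6: C(11,6)·!5 = 462·44 = 20328
Total = 39913444.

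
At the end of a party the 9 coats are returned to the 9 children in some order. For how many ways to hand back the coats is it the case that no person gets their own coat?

!9 = 9! · Σ_{k=0}^{9} (-1)^k/k!
= 9! - 9!/1! + 9!/2! - 9!/3! + 9!/4! - 9!/5! + 9!/6! - 9!/7! + 9!/8! - 9!/9!
= 362880 - 362880 + 181440 - 60480 + 15120 - 3024 + 504 - 72 + 9 - 1
= 133496

133496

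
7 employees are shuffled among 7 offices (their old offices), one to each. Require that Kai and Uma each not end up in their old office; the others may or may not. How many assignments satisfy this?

3720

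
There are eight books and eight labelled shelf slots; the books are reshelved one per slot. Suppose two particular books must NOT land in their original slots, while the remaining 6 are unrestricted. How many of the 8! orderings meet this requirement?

Inclusion-exclusion on the 2 forbidden self-matches:
Σ_{j=0}^{2} (-1)^j C(2,j)(8-j)!
= C(2,0)·8! - C(2,1)·7! + C(2,2)·6!
= 40320 - 10080 + 720
= 30960

30960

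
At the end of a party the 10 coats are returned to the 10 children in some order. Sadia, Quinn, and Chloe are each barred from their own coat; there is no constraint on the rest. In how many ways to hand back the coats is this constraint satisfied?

Inclusion-exclusion on the 3 forbidden self-matches:
Σ_{j=0}^{3} (-1)^j C(3,j)(10-j)!
= C(3,0)·10! - C(3,1)·9! + C(3,2)·8! - C(3,3)·7!
= 3628800 - 1088640 + 120960 - 5040
= 2656080

2656080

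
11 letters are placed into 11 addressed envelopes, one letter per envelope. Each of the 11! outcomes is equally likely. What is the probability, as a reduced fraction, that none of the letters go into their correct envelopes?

1468457/3991680

Favorable outcomes: !11 = 14684570.
Total outcomes: 11! = 39916800.
Probability = 14684570/39916800 = 1468457/3991680.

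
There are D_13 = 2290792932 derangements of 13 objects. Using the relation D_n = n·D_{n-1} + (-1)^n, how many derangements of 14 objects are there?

32071101049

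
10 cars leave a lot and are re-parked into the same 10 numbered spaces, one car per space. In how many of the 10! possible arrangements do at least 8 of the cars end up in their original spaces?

Sum C(10,i)·!(10-i) for i = 8..10:
  i=8: C(10,8)·!2 = 45·1 = 45
  i=9: C(10,9)·!1 = 10·0 = 0
  i=10: C(10,10)·!0 = 1·1 = 1
Total = 46.

46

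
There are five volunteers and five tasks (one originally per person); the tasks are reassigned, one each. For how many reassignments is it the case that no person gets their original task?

44

!5 is the nearest integer to 5!/e.
5! = 120, and 120/e ≈ 44.15, so !5 = 44.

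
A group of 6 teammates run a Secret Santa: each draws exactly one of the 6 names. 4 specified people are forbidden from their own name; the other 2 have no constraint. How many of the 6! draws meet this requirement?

362

Inclusion-exclusion on the 4 forbidden self-matches:
Σ_{j=0}^{4} (-1)^j C(4,j)(6-j)!
= C(4,0)·6! - C(4,1)·5! + C(4,2)·4! - C(4,3)·3! + C(4,4)·2!
= 720 - 480 + 144 - 24 + 2
= 362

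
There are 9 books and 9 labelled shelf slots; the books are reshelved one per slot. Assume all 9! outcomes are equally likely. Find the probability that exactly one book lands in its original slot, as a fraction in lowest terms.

2119/5760

Favorable outcomes: C(9,1)·!8 = 9·14833 = 133497.
Total outcomes: 9! = 362880.
Probability = 133497/362880 = 2119/5760.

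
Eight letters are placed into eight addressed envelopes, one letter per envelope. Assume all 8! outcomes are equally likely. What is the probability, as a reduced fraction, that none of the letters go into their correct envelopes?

2119/5760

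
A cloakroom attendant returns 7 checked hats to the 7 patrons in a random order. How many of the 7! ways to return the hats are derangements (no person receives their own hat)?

1854

Use !n = (n-1)(!(n-1) + !(n-2)).
!7 = 6·(265 + 44) = 6·309 = 1854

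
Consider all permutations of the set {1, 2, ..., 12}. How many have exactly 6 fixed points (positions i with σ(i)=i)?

Pick the 6 fixed positions: C(12,6) = 924 ways.
The other 6 form a derangement: !6 = 265.
Total: 924 × 265 = 244860.

244860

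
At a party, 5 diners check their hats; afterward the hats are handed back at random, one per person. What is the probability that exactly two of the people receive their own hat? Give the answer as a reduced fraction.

1/6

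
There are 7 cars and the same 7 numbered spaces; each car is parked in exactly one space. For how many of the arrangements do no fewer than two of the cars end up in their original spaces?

1331

Sum C(7,i)·!(7-i) for i = 2..7:
  i=2: C(7,2)·!5 = 21·44 = 924
  i=3: C(7,3)·!4 = 35·9 = 315
  i=4: C(7,4)·!3 = 35·2 = 70
  i=5: C(7,5)·!2 = 21·1 = 21
  i=6: C(7,6)·!1 = 7·0 = 0
  i=7: C(7,7)·!0 = 1·1 = 1
Total = 1331.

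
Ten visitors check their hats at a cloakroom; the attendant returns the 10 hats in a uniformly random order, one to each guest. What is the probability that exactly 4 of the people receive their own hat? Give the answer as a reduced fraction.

Favorable outcomes: C(10,4)·!6 = 210·265 = 55650.
Total outcomes: 10! = 3628800.
Probability = 55650/3628800 = 53/3456.

53/3456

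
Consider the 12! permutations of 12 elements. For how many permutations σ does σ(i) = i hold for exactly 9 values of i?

440

Choose which 9 of the 12 are fixed: C(12,9) = 220.
The remaining 3 must be deranged: !3 = 2.
Total: 220 × 2 = 440.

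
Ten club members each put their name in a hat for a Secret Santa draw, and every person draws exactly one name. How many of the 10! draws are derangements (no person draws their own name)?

1334961

The number of derangements of 10 is !10 = Σ_{k=0}^{10} (-1)^k·10!/k!
= 10! - 10!/1! + 10!/2! - 10!/3! + 10!/4! - 10!/5! + 10!/6! - 10!/7! + 10!/8! - 10!/9! + 10!/10!
= 3628800 - 3628800 + 1814400 - 604800 + 151200 - 30240 + 5040 - 720 + 90 - 10 + 1
= 1334961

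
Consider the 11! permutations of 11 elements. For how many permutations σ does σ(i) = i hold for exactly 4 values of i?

611820

Choose which 4 of the 11 are fixed: C(11,4) = 330.
The other 7 form a derangement: !7 = 1854.
Total: 330 × 1854 = 611820.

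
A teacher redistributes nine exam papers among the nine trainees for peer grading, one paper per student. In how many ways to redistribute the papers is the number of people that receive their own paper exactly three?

Pick the 3 fixed positions: C(9,3) = 84 ways.
The other 6 form a derangement: !6 = 265.
Total: 84 × 265 = 22260.

22260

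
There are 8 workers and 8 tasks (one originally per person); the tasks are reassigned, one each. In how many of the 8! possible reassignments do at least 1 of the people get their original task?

# with exactly i fixed is C(8,i)·!(8-i); sum over i=1..8:
  i=1: C(8,1)·!7 = 8·1854 = 14832
  i=2: C(8,2)·!6 = 28·265 = 7420
  i=3: C(8,3)·!5 = 56·44 = 2464
  i=4: C(8,4)·!4 = 70·9 = 630
  i=5: C(8,5)·!3 = 56·2 = 112
  i=6: C(8,6)·!2 = 28·1 = 28
  i=7: C(8,7)·!1 = 8·0 = 0
  i=8: C(8,8)·!0 = 1·1 = 1
Total = 25487.

25487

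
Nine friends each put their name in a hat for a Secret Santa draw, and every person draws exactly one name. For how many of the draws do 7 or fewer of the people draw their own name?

362879

# with exactly i fixed is C(9,i)·!(9-i); sum over i=0..7:
  i=0: C(9,0)·!9 = 1·133496 = 133496
  i=1: C(9,1)·!8 = 9·14833 = 133497
  i=2: C(9,2)·!7 = 36·1854 = 66744
  i=3: C(9,3)·!6 = 84·265 = 22260
  i=4: C(9,4)·!5 = 126·44 = 5544
  i=5: C(9,5)·!4 = 126·9 = 1134
  i=6: C(9,6)·!3 = 84·2 = 168
  i=7: C(9,7)·!2 = 36·1 = 36
Total = 362879.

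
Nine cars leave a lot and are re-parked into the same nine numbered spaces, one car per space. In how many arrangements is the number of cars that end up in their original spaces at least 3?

29143

Sum C(9,i)·!(9-i) for i = 3..9:
  i=3: C(9,3)·!6 = 84·265 = 22260
  i=4: C(9,4)·!5 = 126·44 = 5544
  i=5: C(9,5)·!4 = 126·9 = 1134
  i=6: C(9,6)·!3 = 84·2 = 168
  i=7: C(9,7)·!2 = 36·1 = 36
  i=8: C(9,8)·!1 = 9·0 = 0
  i=9: C(9,9)·!0 = 1·1 = 1
Total = 29143.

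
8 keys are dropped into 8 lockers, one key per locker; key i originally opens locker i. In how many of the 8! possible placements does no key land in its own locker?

14833

The subfactorial !8 = [8!/e] (nearest integer).
8! = 40320, and 40320/e ≈ 14832.90, so !8 = 14833.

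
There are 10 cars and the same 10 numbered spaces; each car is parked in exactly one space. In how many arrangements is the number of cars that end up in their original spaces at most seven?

# with exactly i fixed is C(10,i)·!(10-i); sum over i=0..7:
  i=0: C(10,0)·!10 = 1·1334961 = 1334961
  i=1: C(10,1)·!9 = 10·133496 = 1334960
  i=2: C(10,2)·!8 = 45·14833 = 667485
  i=3: C(10,3)·!7 = 120·1854 = 222480
  i=4: C(10,4)·!6 = 210·265 = 55650
  i=5: C(10,5)·!5 = 252·44 = 11088
  i=6: C(10,6)·!4 = 210·9 = 1890
  i=7: C(10,7)·!3 = 120·2 = 240
Total = 3628754.

3628754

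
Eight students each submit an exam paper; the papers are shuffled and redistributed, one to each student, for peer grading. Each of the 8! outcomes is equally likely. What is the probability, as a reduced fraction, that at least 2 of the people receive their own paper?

Favorable outcomes: Σ_{i≥2} C(8,i)·!(8-i) = 28·265 + 56·44 + 70·9 + 56·2 + 28·1 + 8·0 + 1·1 = 10655.
Total outcomes: 8! = 40320.
Probability = 10655/40320 = 2131/8064.

2131/8064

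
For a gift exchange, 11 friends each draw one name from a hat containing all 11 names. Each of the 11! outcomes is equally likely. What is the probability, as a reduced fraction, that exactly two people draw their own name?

16687/90720

Favorable outcomes: C(11,2)·!9 = 55·133496 = 7342280.
Total outcomes: 11! = 39916800.
Probability = 7342280/39916800 = 16687/90720.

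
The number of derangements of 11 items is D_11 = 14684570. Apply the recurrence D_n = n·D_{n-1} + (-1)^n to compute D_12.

176214841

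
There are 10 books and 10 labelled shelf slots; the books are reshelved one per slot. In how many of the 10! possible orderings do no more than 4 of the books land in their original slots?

# with exactly i fixed is C(10,i)·!(10-i); sum over i=0..4:
  i=0: C(10,0)·!10 = 1·1334961 = 1334961
  i=1: C(10,1)·!9 = 10·133496 = 1334960
  i=2: C(10,2)·!8 = 45·14833 = 667485
  i=3: C(10,3)·!7 = 120·1854 = 222480
  i=4: C(10,4)·!6 = 210·265 = 55650
Total = 3615536.

3615536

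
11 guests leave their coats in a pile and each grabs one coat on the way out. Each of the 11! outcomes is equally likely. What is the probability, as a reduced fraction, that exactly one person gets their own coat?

16481/44800

Favorable outcomes: C(11,1)·!10 = 11·1334961 = 14684571.
Total outcomes: 11! = 39916800.
Probability = 14684571/39916800 = 16481/44800.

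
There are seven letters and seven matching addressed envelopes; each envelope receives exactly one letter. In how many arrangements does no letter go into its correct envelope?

1854

Recurrence: !7 = 6·(!6 + !5).
!7 = 6·(265 + 44) = 6·309 = 1854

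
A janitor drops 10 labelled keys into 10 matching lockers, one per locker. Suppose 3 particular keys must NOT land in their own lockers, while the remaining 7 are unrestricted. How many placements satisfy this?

Let A_j be the event that the j-th constrained one is fixed. By inclusion-exclusion over the 3 events:
Σ_{j=0}^{3} (-1)^j C(3,j)(10-j)!
= C(3,0)·10! - C(3,1)·9! + C(3,2)·8! - C(3,3)·7!
= 3628800 - 1088640 + 120960 - 5040
= 2656080

2656080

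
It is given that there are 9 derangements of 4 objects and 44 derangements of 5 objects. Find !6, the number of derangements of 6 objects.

!6 = (6-1)·(!5 + !4) = 5·(44 + 9) = 5·53 = 265.

265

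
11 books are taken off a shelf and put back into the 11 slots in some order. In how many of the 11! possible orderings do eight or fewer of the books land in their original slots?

39916744

Sum C(11,i)·!(11-i) for i = 0..8:
  i=0: C(11,0)·!11 = 1·14684570 = 14684570
  i=1: C(11,1)·!10 = 11·1334961 = 14684571
  i=2: C(11,2)·!9 = 55·133496 = 7342280
  i=3: C(11,3)·!8 = 165·14833 = 2447445
  i=4: C(11,4)·!7 = 330·1854 = 611820
  i=5: C(11,5)·!6 = 462·265 = 122430
  i=6: C(11,6)·!5 = 462·44 = 20328
  i=7: C(11,7)·!4 = 330·9 = 2970
  i=8: C(11,8)·!3 = 165·2 = 330
Total = 39916744.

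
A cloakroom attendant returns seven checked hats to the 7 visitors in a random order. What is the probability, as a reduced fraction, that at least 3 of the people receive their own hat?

407/5040

Favorable outcomes: Σ_{i≥3} C(7,i)·!(7-i) = 35·9 + 35·2 + 21·1 + 7·0 + 1·1 = 407.
Total outcomes: 7! = 5040.
Probability = 407/5040 = 407/5040.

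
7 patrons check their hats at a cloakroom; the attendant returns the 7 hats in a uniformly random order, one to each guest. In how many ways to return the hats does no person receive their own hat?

Use !n = (n-1)(!(n-1) + !(n-2)).
!7 = 6·(265 + 44) = 6·309 = 1854

1854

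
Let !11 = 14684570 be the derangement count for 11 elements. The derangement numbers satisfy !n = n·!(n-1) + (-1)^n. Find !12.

176214841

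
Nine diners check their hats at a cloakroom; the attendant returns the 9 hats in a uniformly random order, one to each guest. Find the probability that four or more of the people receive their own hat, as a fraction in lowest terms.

Favorable outcomes: Σ_{i≥4} C(9,i)·!(9-i) = 126·44 + 126·9 + 84·2 + 36·1 + 9·0 + 1·1 = 6883.
Total outcomes: 9! = 362880.
Probability = 6883/362880 = 6883/362880.

6883/362880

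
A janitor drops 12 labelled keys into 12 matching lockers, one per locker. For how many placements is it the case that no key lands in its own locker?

!12 is the nearest integer to 12!/e.
12! = 479001600, and 479001600/e ≈ 176214840.93, so !12 = 176214841.

176214841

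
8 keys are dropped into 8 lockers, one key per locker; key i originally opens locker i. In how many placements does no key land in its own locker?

14833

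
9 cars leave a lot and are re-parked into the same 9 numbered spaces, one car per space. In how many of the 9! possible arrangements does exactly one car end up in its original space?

Choose which one of the 9 is fixed: C(9,1) = 9.
The remaining 8 must be deranged: !8 = 14833.
Total: 9 × 14833 = 133497.

133497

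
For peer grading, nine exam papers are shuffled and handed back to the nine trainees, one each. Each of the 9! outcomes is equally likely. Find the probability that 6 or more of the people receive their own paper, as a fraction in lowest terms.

41/72576

Favorable outcomes: Σ_{i≥6} C(9,i)·!(9-i) = 84·2 + 36·1 + 9·0 + 1·1 = 205.
Total outcomes: 9! = 362880.
Probability = 205/362880 = 41/72576.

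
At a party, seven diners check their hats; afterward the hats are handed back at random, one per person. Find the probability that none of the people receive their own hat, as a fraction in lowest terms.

Favorable outcomes: !7 = 1854.
Total outcomes: 7! = 5040.
Probability = 1854/5040 = 103/280.

103/280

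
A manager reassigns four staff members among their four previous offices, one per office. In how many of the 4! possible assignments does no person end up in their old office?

9

Use !n = n·!(n-1) + (-1)^n.
!4 = 4·2 + 1 = 9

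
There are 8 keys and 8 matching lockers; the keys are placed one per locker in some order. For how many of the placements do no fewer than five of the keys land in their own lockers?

# with exactly i fixed is C(8,i)·!(8-i); sum over i=5..8:
  i=5: C(8,5)·!3 = 56·2 = 112
  i=6: C(8,6)·!2 = 28·1 = 28
  i=7: C(8,7)·!1 = 8·0 = 0
  i=8: C(8,8)·!0 = 1·1 = 1
Total = 141.

141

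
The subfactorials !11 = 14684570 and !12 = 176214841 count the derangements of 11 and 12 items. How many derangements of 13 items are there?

2290792932

!13 = (13-1)·(!12 + !11) = 12·(176214841 + 14684570) = 12·190899411 = 2290792932.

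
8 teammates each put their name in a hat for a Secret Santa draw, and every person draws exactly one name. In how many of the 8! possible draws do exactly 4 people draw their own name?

630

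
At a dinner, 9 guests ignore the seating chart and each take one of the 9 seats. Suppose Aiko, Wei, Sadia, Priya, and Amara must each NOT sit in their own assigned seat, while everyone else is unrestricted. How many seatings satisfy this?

205056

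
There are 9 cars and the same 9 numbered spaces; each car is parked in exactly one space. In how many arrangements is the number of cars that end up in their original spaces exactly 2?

Pick the 2 fixed positions: C(9,2) = 36 ways.
The other 7 form a derangement: !7 = 1854.
Total: 36 × 1854 = 66744.

66744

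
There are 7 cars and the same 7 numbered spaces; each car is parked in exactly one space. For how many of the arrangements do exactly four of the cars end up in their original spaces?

Choose which 4 of the 7 are fixed: C(7,4) = 35.
The remaining 3 must be deranged: !3 = 2.
Total: 35 × 2 = 70.

70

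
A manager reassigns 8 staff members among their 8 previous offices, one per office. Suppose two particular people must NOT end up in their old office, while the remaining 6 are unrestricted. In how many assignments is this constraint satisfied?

30960

Let A_j be the event that the j-th constrained one is fixed. By inclusion-exclusion over the 2 events:
Σ_{j=0}^{2} (-1)^j C(2,j)(8-j)!
= C(2,0)·8! - C(2,1)·7! + C(2,2)·6!
= 40320 - 10080 + 720
= 30960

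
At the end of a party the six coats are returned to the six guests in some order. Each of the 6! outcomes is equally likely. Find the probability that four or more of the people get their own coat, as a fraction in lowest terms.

1/45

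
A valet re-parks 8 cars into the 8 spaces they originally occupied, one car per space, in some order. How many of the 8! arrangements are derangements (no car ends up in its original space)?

14833

!8 is the nearest integer to 8!/e.
8! = 40320, and 40320/e ≈ 14832.90, so !8 = 14833.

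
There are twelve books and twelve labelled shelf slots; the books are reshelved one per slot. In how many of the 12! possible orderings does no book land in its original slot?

!12 is the nearest integer to 12!/e.
12! = 479001600, and 479001600/e ≈ 176214840.93, so !12 = 176214841.

176214841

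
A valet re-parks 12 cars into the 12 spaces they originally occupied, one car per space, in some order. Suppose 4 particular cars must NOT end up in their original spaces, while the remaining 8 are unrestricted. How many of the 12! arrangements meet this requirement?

Let A_j be the event that the j-th constrained one is fixed. By inclusion-exclusion over the 4 events:
Σ_{j=0}^{4} (-1)^j C(4,j)(12-j)!
= C(4,0)·12! - C(4,1)·11! + C(4,2)·10! - C(4,3)·9! + C(4,4)·8!
= 479001600 - 159667200 + 21772800 - 1451520 + 40320
= 339696000

339696000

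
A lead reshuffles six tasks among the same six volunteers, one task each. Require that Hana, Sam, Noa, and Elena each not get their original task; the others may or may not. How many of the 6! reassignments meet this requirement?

Inclusion-exclusion on the 4 forbidden self-matches:
Σ_{j=0}^{4} (-1)^j C(4,j)(6-j)!
= C(4,0)·6! - C(4,1)·5! + C(4,2)·4! - C(4,3)·3! + C(4,4)·2!
= 720 - 480 + 144 - 24 + 2
= 362

362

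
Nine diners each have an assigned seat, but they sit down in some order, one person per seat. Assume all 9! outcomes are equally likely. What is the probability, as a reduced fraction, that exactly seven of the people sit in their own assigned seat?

1/10080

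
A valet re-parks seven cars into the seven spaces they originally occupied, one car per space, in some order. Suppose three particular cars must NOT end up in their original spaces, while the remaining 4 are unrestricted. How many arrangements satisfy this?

Inclusion-exclusion on the 3 forbidden self-matches:
Σ_{j=0}^{3} (-1)^j C(3,j)(7-j)!
= C(3,0)·7! - C(3,1)·6! + C(3,2)·5! - C(3,3)·4!
= 5040 - 2160 + 360 - 24
= 3216

3216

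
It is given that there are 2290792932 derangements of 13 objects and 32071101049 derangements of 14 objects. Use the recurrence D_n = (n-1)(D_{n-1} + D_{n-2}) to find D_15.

D_15 = (15-1)·(D_14 + D_13) = 14·(32071101049 + 2290792932) = 14·34361893981 = 481066515734.

481066515734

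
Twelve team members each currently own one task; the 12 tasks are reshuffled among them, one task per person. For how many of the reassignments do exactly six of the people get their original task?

Choose which 6 of the 12 are fixed: C(12,6) = 924.
The remaining 6 must be deranged: !6 = 265.
Total: 924 × 265 = 244860.

244860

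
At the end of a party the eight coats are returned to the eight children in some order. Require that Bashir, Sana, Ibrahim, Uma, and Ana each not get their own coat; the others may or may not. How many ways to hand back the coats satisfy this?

21234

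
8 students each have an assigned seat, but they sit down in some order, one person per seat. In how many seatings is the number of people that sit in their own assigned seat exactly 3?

Choose which 3 of the 8 are fixed: C(8,3) = 56.
The remaining 5 must be deranged: !5 = 44.
Total: 56 × 44 = 2464.

2464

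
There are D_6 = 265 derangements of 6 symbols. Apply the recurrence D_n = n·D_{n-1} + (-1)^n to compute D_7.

D_7 = 7·265 - 1 = 1854.

1854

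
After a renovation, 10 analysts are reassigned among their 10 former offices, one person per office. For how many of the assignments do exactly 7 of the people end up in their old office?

Choose which 7 of the 10 are fixed: C(10,7) = 120.
The remaining 3 must be deranged: !3 = 2.
Total: 120 × 2 = 240.

240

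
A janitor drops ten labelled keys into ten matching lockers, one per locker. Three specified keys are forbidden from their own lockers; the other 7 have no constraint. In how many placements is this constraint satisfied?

Let A_j be the event that the j-th constrained one is fixed. By inclusion-exclusion over the 3 events:
Σ_{j=0}^{3} (-1)^j C(3,j)(10-j)!
= C(3,0)·10! - C(3,1)·9! + C(3,2)·8! - C(3,3)·7!
= 3628800 - 1088640 + 120960 - 5040
= 2656080

2656080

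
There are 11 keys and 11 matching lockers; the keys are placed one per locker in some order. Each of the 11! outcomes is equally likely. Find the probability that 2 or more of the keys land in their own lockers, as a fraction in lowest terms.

10547659/39916800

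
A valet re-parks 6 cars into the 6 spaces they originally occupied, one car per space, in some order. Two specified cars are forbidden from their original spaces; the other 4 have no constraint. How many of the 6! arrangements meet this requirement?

504

Inclusion-exclusion on the 2 forbidden self-matches:
Σ_{j=0}^{2} (-1)^j C(2,j)(6-j)!
= C(2,0)·6! - C(2,1)·5! + C(2,2)·4!
= 720 - 240 + 24
= 504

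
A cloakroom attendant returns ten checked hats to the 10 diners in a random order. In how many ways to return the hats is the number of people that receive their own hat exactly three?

Choose which 3 of the 10 are fixed: C(10,3) = 120.
The remaining 7 must be deranged: !7 = 1854.
Total: 120 × 1854 = 222480.

222480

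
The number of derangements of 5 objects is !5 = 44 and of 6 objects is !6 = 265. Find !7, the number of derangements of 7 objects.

1854

!7 = (7-1)·(!6 + !5) = 6·(265 + 44) = 6·309 = 1854.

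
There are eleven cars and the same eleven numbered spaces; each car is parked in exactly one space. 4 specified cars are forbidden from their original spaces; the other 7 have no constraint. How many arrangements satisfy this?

Inclusion-exclusion on the 4 forbidden self-matches:
Σ_{j=0}^{4} (-1)^j C(4,j)(11-j)!
= C(4,0)·11! - C(4,1)·10! + C(4,2)·9! - C(4,3)·8! + C(4,4)·7!
= 39916800 - 14515200 + 2177280 - 161280 + 5040
= 27422640

27422640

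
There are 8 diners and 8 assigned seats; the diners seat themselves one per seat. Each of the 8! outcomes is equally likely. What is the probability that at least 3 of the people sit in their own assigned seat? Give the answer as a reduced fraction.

647/8064

Favorable outcomes: Σ_{i≥3} C(8,i)·!(8-i) = 56·44 + 70·9 + 56·2 + 28·1 + 8·0 + 1·1 = 3235.
Total outcomes: 8! = 40320.
Probability = 3235/40320 = 647/8064.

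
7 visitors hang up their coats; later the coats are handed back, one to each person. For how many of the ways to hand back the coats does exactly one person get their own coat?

1855

Pick the single fixed position: C(7,1) = 7 ways.
The other 6 form a derangement: !6 = 265.
Total: 7 × 265 = 1855.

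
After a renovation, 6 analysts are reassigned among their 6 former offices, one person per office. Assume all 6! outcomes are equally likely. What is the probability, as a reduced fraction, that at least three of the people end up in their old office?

7/90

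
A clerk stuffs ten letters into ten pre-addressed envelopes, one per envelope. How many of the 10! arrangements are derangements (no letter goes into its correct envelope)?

The number of derangements of 10 is !10 = Σ_{k=0}^{10} (-1)^k·10!/k!
= 10! - 10!/1! + 10!/2! - 10!/3! + 10!/4! - 10!/5! + 10!/6! - 10!/7! + 10!/8! - 10!/9! + 10!/10!
= 3628800 - 3628800 + 1814400 - 604800 + 151200 - 30240 + 5040 - 720 + 90 - 10 + 1
= 1334961

1334961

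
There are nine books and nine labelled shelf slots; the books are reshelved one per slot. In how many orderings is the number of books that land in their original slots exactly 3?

Choose which 3 of the 9 are fixed: C(9,3) = 84.
The other 6 form a derangement: !6 = 265.
Total: 84 × 265 = 22260.

22260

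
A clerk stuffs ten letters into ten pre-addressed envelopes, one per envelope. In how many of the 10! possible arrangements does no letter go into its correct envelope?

1334961

The number of derangements of 10 is !10 = Σ_{k=0}^{10} (-1)^k·10!/k!
= 10! - 10!/1! + 10!/2! - 10!/3! + 10!/4! - 10!/5! + 10!/6! - 10!/7! + 10!/8! - 10!/9! + 10!/10!
= 3628800 - 3628800 + 1814400 - 604800 + 151200 - 30240 + 5040 - 720 + 90 - 10 + 1
= 1334961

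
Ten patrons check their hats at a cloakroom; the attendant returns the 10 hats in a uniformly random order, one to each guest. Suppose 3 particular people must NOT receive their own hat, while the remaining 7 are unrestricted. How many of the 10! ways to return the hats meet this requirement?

2656080

Let A_j be the event that the j-th constrained one is fixed. By inclusion-exclusion over the 3 events:
Σ_{j=0}^{3} (-1)^j C(3,j)(10-j)!
= C(3,0)·10! - C(3,1)·9! + C(3,2)·8! - C(3,3)·7!
= 3628800 - 1088640 + 120960 - 5040
= 2656080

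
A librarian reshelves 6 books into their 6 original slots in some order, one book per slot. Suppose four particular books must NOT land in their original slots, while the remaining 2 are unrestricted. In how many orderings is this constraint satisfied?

362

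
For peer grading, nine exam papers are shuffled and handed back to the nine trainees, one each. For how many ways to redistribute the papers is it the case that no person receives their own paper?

133496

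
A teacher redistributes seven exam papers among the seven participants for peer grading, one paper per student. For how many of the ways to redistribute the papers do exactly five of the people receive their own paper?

Pick the 5 fixed positions: C(7,5) = 21 ways.
The other 2 form a derangement: !2 = 1.
Total: 21 × 1 = 21.

21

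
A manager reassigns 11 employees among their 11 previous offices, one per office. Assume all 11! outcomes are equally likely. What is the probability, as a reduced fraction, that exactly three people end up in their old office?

2119/34560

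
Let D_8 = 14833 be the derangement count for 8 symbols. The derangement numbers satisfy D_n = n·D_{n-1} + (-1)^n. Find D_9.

D_9 = 9·14833 - 1 = 133496.

133496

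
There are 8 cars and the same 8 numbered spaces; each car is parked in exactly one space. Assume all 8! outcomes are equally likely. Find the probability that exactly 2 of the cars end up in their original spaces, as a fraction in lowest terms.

53/288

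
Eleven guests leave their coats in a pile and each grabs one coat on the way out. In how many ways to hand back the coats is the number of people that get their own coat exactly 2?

Pick the 2 fixed positions: C(11,2) = 55 ways.
The remaining 9 must be deranged: !9 = 133496.
Total: 55 × 133496 = 7342280.

7342280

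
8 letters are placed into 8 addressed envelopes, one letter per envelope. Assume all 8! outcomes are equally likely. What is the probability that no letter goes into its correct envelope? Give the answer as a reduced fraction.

2119/5760

Favorable outcomes: !8 = 14833.
Total outcomes: 8! = 40320.
Probability = 14833/40320 = 2119/5760.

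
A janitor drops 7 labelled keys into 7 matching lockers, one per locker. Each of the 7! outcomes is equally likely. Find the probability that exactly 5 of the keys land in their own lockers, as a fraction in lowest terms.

1/240

Favorable outcomes: C(7,5)·!2 = 21·1 = 21.
Total outcomes: 7! = 5040.
Probability = 21/5040 = 1/240.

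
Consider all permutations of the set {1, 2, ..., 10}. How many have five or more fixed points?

13264

Sum C(10,i)·!(10-i) for i = 5..10:
  i=5: C(10,5)·!5 = 252·44 = 11088
  i=6: C(10,6)·!4 = 210·9 = 1890
  i=7: C(10,7)·!3 = 120·2 = 240
  i=8: C(10,8)·!2 = 45·1 = 45
  i=9: C(10,9)·!1 = 10·0 = 0
  i=10: C(10,10)·!0 = 1·1 = 1
Total = 13264.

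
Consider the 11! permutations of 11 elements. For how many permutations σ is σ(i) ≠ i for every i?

14684570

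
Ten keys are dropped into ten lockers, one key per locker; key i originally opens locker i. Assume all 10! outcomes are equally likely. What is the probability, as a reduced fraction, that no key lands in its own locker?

16481/44800

Favorable outcomes: !10 = 1334961.
Total outcomes: 10! = 3628800.
Probability = 1334961/3628800 = 16481/44800.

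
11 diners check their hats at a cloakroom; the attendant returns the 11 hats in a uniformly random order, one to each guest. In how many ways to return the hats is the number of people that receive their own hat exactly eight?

Choose which 8 of the 11 are fixed: C(11,8) = 165.
The other 3 form a derangement: !3 = 2.
Total: 165 × 2 = 330.

330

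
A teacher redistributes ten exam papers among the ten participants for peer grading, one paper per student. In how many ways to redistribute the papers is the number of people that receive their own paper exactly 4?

Pick the 4 fixed positions: C(10,4) = 210 ways.
The other 6 form a derangement: !6 = 265.
Total: 210 × 265 = 55650.

55650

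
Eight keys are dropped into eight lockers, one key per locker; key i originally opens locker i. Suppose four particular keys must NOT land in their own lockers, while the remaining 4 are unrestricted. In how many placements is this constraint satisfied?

Let A_j be the event that the j-th constrained one is fixed. By inclusion-exclusion over the 4 events:
Σ_{j=0}^{4} (-1)^j C(4,j)(8-j)!
= C(4,0)·8! - C(4,1)·7! + C(4,2)·6! - C(4,3)·5! + C(4,4)·4!
= 40320 - 20160 + 4320 - 480 + 24
= 24024

24024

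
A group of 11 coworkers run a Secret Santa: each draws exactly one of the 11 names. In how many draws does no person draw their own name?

By inclusion-exclusion, !11 = Σ (-1)^k · 11!/k! for k=0..11
= 11! - 11!/1! + 11!/2! - 11!/3! + 11!/4! - 11!/5! + 11!/6! - 11!/7! + 11!/8! - 11!/9! + 11!/10! - 11!/11!
= 39916800 - 39916800 + 19958400 - 6652800 + 1663200 - 332640 + 55440 - 7920 + 990 - 110 + 11 - 1
= 14684570

14684570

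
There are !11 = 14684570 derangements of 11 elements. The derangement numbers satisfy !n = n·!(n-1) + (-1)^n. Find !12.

!12 = 12·14684570 + 1 = 176214841.

176214841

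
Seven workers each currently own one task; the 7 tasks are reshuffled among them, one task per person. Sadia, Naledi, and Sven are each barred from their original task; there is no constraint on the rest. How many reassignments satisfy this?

Inclusion-exclusion on the 3 forbidden self-matches:
Σ_{j=0}^{3} (-1)^j C(3,j)(7-j)!
= C(3,0)·7! - C(3,1)·6! + C(3,2)·5! - C(3,3)·4!
= 5040 - 2160 + 360 - 24
= 3216

3216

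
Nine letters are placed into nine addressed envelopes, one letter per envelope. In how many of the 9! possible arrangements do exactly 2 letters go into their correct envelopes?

66744

Choose which 2 of the 9 are fixed: C(9,2) = 36.
The remaining 7 must be deranged: !7 = 1854.
Total: 36 × 1854 = 66744.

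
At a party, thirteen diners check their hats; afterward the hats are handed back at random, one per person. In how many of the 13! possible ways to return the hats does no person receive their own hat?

!13 is the nearest integer to 13!/e.
13! = 6227020800, and 6227020800/e ≈ 2290792932.07, so !13 = 2290792932.

2290792932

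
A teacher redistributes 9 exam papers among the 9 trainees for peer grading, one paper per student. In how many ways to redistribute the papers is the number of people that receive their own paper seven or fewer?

362879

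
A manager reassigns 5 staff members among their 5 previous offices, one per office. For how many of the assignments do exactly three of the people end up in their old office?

10

Choose which 3 of the 5 are fixed: C(5,3) = 10.
The remaining 2 must be deranged: !2 = 1.
Total: 10 × 1 = 10.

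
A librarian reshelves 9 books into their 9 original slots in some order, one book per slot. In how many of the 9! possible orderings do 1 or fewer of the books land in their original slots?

266993

# with exactly i fixed is C(9,i)·!(9-i); sum over i=0..1:
  i=0: C(9,0)·!9 = 1·133496 = 133496
  i=1: C(9,1)·!8 = 9·14833 = 133497
Total = 266993.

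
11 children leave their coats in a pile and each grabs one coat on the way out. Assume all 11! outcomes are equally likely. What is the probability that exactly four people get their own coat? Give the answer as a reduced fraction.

103/6720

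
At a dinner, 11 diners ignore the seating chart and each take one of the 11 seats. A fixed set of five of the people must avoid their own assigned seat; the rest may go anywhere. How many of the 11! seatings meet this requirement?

25022880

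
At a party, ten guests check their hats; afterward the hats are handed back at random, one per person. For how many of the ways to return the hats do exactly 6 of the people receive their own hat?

Pick the 6 fixed positions: C(10,6) = 210 ways.
The other 4 form a derangement: !4 = 9.
Total: 210 × 9 = 1890.

1890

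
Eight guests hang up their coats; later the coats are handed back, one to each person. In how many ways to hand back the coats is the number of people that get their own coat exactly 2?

7420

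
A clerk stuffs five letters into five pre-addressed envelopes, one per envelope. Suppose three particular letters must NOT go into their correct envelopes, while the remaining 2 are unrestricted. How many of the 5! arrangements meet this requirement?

64

Let A_j be the event that the j-th constrained one is fixed. By inclusion-exclusion over the 3 events:
Σ_{j=0}^{3} (-1)^j C(3,j)(5-j)!
= C(3,0)·5! - C(3,1)·4! + C(3,2)·3! - C(3,3)·2!
= 120 - 72 + 18 - 2
= 64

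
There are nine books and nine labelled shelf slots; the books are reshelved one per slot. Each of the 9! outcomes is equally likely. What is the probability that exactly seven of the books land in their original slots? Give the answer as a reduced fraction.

1/10080

Favorable outcomes: C(9,7)·!2 = 36·1 = 36.
Total outcomes: 9! = 362880.
Probability = 36/362880 = 1/10080.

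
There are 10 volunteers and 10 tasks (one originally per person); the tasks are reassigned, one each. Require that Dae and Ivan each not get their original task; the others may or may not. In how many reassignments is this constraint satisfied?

2943360

Inclusion-exclusion on the 2 forbidden self-matches:
Σ_{j=0}^{2} (-1)^j C(2,j)(10-j)!
= C(2,0)·10! - C(2,1)·9! + C(2,2)·8!
= 3628800 - 725760 + 40320
= 2943360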